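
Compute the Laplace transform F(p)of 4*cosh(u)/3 4*p/(3*(p^2-1))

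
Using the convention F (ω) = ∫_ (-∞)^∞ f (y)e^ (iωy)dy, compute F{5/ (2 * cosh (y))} 5 * pi/ (2 * cosh (pi * ω/2))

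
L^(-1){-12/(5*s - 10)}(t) -12*exp(2*t)/5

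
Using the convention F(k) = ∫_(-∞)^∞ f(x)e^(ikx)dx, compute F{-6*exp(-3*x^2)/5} -2*sqrt(3)*sqrt(pi)*exp(-k^2/12)/5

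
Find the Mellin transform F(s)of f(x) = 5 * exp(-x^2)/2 5 * gamma(s/2)/4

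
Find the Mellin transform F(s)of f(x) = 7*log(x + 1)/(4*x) -7*pi*csc(pi*s)/(4*s - 4)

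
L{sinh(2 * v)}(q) 2/(q^2-4)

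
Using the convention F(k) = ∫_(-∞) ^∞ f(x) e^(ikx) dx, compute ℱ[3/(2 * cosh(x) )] 3 * pi/(2 * cosh(pi * k/2) ) 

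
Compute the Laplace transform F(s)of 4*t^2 8/s^3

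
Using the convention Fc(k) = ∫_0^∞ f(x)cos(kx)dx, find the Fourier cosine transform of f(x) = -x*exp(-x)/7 (k^2-1)/(7*(k^2+1)^2)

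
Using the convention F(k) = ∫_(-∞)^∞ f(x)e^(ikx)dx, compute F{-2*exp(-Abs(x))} -4/(k^2 + 1)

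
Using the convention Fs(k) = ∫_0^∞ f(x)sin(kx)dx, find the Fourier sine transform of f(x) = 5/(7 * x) 5 * pi/14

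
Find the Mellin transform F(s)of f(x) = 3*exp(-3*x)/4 3^(1 - s)*gamma(s)/4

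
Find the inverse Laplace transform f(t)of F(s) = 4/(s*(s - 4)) 2*exp(2*t)*sinh(2*t)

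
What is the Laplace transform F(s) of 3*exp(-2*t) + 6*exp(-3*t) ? 6/(s + 3) + 3/(s + 2) 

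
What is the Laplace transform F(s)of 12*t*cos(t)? 12*(s^2 - 1)/(s^2+1)^2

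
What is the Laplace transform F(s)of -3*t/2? -3/(2*s^2)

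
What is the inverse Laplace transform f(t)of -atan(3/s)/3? -sin(3 * t)/(3 * t)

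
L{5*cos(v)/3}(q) 5*q/(3*(q^2+1))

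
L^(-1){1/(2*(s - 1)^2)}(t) t*exp(t)/2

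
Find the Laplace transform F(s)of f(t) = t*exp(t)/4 1/(4*(s - 1)^2)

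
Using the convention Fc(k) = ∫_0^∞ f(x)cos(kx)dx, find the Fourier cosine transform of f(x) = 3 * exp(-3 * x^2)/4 sqrt(3) * sqrt(pi) * exp(-k^2/12)/8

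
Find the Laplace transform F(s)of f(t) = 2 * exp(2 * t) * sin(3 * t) 6/((s - 2)^2 + 9)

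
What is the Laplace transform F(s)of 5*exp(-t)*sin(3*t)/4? 15/(4*((s + 1)^2 + 9))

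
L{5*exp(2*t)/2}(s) 5/(2*(s - 2))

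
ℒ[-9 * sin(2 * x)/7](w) -18/(7 * w^2 + 28)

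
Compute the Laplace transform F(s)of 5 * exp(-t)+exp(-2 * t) 1/(s+2)+5/(s+1)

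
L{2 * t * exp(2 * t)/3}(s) 2/(3 * (s - 2)^2)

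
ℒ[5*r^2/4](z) 5/(2*z^3)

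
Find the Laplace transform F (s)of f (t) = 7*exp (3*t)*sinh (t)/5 7/ (5*( (s - 3)^2 - 1))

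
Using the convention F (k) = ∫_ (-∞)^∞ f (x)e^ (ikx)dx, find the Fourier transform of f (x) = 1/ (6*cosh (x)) pi/ (6*cosh (pi*k/2))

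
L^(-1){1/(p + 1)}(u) exp(-u)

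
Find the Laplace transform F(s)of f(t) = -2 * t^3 -12/s^4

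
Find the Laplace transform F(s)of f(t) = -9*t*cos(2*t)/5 9*(4 - s^2)/(5*(s^2 + 4)^2)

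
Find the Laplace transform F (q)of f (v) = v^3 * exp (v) 6/ (q - 1)^4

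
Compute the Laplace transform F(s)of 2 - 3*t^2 2/s - 6/s^3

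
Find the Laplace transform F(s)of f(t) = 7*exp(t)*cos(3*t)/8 7*(s - 1)/(8*((s - 1)^2+9))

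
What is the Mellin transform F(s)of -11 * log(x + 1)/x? 11 * pi * csc(pi * s)/(s - 1)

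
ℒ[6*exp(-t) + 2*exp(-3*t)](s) 6/(s + 1) + 2/(s + 3)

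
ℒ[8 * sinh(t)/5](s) 8/(5 * (s^2 - 1))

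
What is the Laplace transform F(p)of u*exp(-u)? (p+1)^(-2)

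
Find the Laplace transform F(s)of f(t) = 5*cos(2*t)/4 5*s/(4*(s^2 + 4))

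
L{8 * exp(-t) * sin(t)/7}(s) 8/(7 * ((s + 1)^2 + 1))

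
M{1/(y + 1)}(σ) pi*csc(pi*σ)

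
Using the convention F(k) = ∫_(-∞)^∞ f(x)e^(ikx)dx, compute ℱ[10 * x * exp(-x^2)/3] 5 * I * sqrt(pi) * k * exp(-k^2/4)/3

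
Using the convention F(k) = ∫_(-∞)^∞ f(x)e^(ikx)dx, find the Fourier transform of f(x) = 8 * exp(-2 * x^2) 4 * sqrt(2) * sqrt(pi) * exp(-k^2/8)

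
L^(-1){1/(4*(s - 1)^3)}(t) t^2*exp(t)/8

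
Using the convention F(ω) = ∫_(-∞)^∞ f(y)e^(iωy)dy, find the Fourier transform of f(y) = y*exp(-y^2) I*sqrt(pi)*ω*exp(-ω^2/4)/2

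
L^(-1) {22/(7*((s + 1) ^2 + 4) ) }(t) 11*exp(-t)*sin(2*t) /7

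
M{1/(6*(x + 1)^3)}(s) pi*(s - 2)*(s - 1)/(12*sin(pi*s))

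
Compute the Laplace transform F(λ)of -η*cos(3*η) (9 - λ^2)/(λ^2+9)^2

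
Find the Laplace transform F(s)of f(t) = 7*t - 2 7/s^2-2/s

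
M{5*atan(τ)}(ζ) -5*pi*sec(pi*ζ/2)/(2*ζ)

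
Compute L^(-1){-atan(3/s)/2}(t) -sin(3 * t)/(2 * t)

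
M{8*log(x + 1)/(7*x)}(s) -8*pi*csc(pi*s)/(7*s - 7)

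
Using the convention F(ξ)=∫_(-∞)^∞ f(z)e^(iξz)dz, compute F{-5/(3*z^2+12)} -5*pi*exp(-2*Abs(ξ))/6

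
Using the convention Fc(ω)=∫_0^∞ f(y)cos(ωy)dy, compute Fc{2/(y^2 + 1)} pi * exp(-ω)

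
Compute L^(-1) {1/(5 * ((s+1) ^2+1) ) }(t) exp(-t) * sin(t) /5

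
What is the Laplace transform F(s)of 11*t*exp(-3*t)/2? 11/(2*(s + 3)^2)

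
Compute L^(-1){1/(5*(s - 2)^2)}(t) t*exp(2*t)/5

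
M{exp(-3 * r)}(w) gamma(w)/3^w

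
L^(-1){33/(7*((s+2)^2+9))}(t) 11*exp(-2*t)*sin(3*t)/7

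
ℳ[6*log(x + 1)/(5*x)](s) -6*pi*csc(pi*s)/(5*s - 5)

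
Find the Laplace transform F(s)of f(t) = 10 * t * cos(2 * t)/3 10 * (s^2 - 4)/(3 * (s^2 + 4)^2)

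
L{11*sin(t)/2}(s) 11/(2*(s^2 + 1))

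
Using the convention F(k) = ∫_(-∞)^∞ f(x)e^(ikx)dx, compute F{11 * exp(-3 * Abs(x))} 66/(k^2+9)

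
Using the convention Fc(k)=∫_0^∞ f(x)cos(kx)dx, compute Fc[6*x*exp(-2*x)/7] 6*(4 - k^2)/(7*(k^2 + 4)^2)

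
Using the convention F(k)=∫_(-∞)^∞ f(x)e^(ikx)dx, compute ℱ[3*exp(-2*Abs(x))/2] 6/(k^2 + 4)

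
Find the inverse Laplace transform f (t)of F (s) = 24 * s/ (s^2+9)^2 4 * t * sin (3 * t)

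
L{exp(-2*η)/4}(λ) 1/(4*(λ + 2))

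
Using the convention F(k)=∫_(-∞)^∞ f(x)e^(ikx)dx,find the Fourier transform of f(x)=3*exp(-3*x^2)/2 sqrt(3)*sqrt(pi)*exp(-k^2/12)/2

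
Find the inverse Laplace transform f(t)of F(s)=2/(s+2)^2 2*t*exp(-2*t)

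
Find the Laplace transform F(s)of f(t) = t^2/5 2/(5 * s^3)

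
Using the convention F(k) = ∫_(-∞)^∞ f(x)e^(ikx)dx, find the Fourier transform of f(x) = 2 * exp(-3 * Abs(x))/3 4/(k^2+9)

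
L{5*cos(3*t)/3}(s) 5*s/(3*(s^2 + 9))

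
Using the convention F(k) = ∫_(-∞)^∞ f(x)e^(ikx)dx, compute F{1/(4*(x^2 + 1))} pi*exp(-Abs(k))/4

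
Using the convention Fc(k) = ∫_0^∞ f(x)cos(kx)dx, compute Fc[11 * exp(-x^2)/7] 11 * sqrt(pi) * exp(-k^2/4)/14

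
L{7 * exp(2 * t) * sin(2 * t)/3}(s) 14/(3 * ((s - 2)^2 + 4))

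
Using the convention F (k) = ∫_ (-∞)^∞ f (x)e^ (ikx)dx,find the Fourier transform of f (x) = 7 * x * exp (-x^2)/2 7 * I * sqrt (pi) * k * exp (-k^2/4)/4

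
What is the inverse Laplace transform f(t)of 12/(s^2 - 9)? 4 * sinh(3 * t)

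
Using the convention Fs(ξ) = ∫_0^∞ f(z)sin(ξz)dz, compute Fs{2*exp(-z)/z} 2*atan(ξ)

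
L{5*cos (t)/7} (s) 5*s/ (7*(s^2 + 1))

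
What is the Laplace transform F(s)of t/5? 1/(5 * s^2)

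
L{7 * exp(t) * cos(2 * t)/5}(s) 7 * (s - 1)/(5 * ((s - 1)^2 + 4))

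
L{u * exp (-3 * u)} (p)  (p + 3)^ (-2)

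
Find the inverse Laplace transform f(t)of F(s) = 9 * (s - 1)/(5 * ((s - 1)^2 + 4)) 9 * exp(t) * cos(2 * t)/5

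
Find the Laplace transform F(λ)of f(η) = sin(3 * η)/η atan(3/λ)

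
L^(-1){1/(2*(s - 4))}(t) exp(4*t)/2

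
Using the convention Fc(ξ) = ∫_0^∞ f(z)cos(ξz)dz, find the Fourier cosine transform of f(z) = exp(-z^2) sqrt(pi)*exp(-ξ^2/4)/2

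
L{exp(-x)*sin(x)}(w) 1/((w + 1)^2 + 1)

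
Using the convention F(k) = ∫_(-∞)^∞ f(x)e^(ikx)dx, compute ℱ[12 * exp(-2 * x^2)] 6 * sqrt(2) * sqrt(pi) * exp(-k^2/8)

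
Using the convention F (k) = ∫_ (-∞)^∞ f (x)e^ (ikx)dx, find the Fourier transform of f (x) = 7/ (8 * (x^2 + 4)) 7 * pi * exp (-2 * Abs (k))/16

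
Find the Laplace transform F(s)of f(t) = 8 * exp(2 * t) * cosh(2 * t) 8 * (s - 2)/(s * (s - 4))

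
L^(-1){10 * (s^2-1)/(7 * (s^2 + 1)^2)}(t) 10 * t * cos(t)/7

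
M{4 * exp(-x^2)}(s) 2 * gamma(s/2)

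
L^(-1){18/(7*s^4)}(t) 3*t^3/7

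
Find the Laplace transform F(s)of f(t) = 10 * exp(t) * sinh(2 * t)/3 20/(3 * ((s - 1)^2 - 4))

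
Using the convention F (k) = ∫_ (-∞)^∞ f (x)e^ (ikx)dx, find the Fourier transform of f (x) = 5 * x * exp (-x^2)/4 5 * I * sqrt (pi) * k * exp (-k^2/4)/8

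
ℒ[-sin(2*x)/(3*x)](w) -atan(2/w)/3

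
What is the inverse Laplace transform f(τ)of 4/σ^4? 2*τ^3/3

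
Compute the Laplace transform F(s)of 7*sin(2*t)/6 7/(3*(s^2 + 4))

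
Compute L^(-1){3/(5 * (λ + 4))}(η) 3 * exp(-4 * η)/5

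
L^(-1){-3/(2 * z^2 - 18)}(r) -sinh(3 * r)/2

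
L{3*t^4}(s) 72/s^5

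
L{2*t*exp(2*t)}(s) 2/(s - 2)^2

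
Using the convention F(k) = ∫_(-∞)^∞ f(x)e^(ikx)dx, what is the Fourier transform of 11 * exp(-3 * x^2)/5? 11 * sqrt(3) * sqrt(pi) * exp(-k^2/12)/15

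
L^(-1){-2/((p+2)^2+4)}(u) -exp(-2 * u) * sin(2 * u)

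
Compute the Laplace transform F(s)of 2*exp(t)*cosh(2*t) 2*(s - 1)/((s - 1)^2 - 4)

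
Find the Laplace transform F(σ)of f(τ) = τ σ^(-2)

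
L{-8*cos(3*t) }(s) -8*s/(s^2 + 9) 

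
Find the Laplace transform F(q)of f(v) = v q^(-2)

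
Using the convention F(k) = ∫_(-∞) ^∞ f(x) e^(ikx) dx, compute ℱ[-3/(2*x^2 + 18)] -pi*exp(-3*Abs(k) ) /2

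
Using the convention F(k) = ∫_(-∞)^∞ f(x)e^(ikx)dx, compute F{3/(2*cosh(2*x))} 3*pi/(4*cosh(pi*k/4))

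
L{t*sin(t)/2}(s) s/(s^2 + 1)^2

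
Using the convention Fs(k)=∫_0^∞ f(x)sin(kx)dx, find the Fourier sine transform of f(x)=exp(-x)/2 k/(2*(k^2 + 1))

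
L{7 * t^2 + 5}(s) 14/s^3 + 5/s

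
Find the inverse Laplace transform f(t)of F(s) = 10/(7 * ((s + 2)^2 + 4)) 5 * exp(-2 * t) * sin(2 * t)/7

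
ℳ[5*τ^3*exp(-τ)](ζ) 5*gamma(ζ + 3)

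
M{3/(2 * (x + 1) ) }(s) 3 * pi * csc(pi * s) /2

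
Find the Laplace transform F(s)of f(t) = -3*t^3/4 -9/(2*s^4)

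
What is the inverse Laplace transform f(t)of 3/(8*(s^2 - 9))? sinh(3*t)/8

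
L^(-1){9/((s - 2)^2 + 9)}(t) 3*exp(2*t)*sin(3*t)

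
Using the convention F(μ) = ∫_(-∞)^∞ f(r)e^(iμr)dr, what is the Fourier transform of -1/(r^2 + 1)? -pi * exp(-Abs(μ))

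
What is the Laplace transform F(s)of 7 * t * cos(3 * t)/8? 7 * (s^2-9)/(8 * (s^2 + 9)^2)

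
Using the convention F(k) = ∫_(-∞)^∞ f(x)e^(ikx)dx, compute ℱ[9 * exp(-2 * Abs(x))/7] 36/(7 * (k^2 + 4))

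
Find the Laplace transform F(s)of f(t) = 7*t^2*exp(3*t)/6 7/(3*(s - 3)^3)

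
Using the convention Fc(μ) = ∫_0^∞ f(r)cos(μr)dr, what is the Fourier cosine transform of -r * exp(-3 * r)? (μ^2 - 9)/(μ^2+9)^2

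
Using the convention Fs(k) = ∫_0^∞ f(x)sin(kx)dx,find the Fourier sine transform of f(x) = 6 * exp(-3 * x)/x 6 * atan(k/3)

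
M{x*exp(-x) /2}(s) gamma(s + 1) /2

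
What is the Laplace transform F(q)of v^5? 120/q^6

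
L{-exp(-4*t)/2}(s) -1/(2*s + 8)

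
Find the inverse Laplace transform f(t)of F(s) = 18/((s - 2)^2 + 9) 6*exp(2*t)*sin(3*t)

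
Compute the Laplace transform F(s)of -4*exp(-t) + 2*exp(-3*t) 2/(s + 3) - 4/(s + 1)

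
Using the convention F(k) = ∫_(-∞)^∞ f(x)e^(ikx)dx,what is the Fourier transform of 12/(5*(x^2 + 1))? 12*pi*exp(-Abs(k))/5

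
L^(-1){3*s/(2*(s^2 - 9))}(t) 3*cosh(3*t)/2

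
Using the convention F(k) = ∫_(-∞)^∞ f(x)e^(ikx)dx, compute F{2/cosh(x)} 2 * pi/cosh(pi * k/2)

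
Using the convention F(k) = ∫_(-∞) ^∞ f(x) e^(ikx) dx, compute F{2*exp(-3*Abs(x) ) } 12/(k^2 + 9) 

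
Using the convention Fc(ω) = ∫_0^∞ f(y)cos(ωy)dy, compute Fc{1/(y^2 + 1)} pi*exp(-ω)/2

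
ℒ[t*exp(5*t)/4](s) 1/(4*(s - 5)^2)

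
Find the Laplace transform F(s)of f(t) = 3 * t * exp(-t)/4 3/(4 * (s + 1)^2)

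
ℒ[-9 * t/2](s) -9/(2 * s^2)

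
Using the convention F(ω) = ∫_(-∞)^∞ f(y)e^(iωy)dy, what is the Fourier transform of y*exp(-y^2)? I*sqrt(pi)*ω*exp(-ω^2/4)/2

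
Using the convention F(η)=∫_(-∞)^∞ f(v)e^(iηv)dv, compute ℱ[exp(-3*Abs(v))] 6/(η^2 + 9)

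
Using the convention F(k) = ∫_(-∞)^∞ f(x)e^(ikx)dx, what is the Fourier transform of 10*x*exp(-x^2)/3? 5*I*sqrt(pi)*k*exp(-k^2/4)/3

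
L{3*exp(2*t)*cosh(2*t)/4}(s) 3*(s - 2)/(4*s*(s - 4))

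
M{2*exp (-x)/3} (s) 2*gamma (s)/3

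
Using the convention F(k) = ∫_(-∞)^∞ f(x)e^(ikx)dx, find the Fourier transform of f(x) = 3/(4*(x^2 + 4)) 3*pi*exp(-2*Abs(k))/8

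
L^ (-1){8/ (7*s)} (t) 8/7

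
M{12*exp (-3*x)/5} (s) 12*gamma (s)/ (5*3^s)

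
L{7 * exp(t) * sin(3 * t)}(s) 21/((s - 1)^2+9)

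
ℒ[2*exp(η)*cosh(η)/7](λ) 2*(λ - 1)/(7*λ*(λ - 2))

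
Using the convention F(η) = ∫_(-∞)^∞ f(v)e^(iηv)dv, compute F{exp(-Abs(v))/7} 2/(7*(η^2 + 1))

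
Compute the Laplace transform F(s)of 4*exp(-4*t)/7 4/(7*(s + 4))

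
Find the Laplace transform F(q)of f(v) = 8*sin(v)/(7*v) 8*atan(1/q)/7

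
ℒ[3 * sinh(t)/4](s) 3/(4 * (s^2 - 1))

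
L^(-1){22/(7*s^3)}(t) 11*t^2/7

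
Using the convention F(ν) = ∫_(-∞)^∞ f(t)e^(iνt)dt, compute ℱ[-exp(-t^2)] -sqrt(pi)*exp(-ν^2/4)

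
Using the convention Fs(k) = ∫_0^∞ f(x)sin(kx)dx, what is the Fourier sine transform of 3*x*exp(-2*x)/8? 3*k/(2*(k^2+4)^2)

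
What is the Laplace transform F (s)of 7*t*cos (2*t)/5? 7*(s^2 - 4)/ (5*(s^2 + 4)^2)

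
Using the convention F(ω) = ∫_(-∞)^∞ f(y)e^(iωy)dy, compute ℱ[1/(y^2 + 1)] pi*exp(-Abs(ω))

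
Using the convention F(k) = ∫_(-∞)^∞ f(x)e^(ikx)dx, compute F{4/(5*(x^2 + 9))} 4*pi*exp(-3*Abs(k))/15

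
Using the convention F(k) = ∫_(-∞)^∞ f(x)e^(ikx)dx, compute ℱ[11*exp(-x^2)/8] 11*sqrt(pi)*exp(-k^2/4)/8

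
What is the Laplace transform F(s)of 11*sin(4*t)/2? 22/(s^2 + 16)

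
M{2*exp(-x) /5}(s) 2*gamma(s) /5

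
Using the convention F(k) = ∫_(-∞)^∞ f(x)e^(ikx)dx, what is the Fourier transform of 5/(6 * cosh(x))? 5 * pi/(6 * cosh(pi * k/2))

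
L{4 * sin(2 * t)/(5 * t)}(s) 4 * atan(2/s)/5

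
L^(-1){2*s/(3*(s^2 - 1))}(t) 2*cosh(t)/3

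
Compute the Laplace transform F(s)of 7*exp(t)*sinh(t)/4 7/(4*s*(s - 2))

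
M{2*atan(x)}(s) -pi*sec(pi*s/2)/s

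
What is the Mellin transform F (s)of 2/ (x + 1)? 2 * pi * csc (pi * s)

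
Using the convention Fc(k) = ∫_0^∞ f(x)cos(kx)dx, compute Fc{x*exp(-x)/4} (1 - k^2)/(4*(k^2 + 1)^2)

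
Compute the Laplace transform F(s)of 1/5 1/(5*s)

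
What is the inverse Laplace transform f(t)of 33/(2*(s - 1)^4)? 11*t^3*exp(t)/4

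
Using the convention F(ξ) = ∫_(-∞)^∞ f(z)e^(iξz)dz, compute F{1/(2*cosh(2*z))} pi/(4*cosh(pi*ξ/4))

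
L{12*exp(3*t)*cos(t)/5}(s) 12*(s - 3)/(5*((s - 3)^2 + 1))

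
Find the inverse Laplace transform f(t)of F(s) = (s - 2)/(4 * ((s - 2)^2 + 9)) exp(2 * t) * cos(3 * t)/4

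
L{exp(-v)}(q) 1/(q + 1)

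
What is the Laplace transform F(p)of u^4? 24/p^5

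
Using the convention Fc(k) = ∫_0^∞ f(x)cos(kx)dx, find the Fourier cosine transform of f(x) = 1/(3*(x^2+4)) pi*exp(-2*k)/12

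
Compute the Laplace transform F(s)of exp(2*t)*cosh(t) (s - 2)/((s - 2)^2 - 1)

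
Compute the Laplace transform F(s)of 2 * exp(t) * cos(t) 2 * (s - 1)/((s - 1)^2 + 1)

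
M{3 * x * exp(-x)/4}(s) 3 * gamma(s + 1)/4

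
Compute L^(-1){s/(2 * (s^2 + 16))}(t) cos(4 * t)/2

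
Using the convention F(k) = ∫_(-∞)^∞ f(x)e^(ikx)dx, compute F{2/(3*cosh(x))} 2*pi/(3*cosh(pi*k/2))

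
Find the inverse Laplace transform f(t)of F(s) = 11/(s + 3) 11 * exp(-3 * t)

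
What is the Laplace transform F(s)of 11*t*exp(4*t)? 11/(s - 4)^2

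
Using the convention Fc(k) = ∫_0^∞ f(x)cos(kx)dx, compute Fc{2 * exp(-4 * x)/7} 8/(7 * (k^2 + 16))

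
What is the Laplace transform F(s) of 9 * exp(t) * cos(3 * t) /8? 9 * (s - 1) /(8 * ((s - 1) ^2 + 9) ) 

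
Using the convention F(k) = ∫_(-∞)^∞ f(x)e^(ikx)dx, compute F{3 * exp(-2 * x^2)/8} 3 * sqrt(2) * sqrt(pi) * exp(-k^2/8)/16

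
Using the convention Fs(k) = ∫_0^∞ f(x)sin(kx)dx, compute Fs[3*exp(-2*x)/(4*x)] 3*atan(k/2)/4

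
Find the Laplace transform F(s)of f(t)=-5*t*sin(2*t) -20*s/(s^2 + 4)^2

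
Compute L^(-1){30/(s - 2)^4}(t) 5 * t^3 * exp(2 * t)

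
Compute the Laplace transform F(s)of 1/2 1/(2 * s)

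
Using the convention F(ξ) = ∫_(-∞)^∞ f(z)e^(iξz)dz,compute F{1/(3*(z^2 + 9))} pi*exp(-3*Abs(ξ))/9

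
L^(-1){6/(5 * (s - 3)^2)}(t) 6 * t * exp(3 * t)/5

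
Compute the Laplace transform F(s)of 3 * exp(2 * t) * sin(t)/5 3/(5 * ((s - 2)^2 + 1))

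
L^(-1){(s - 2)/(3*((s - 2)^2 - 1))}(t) exp(2*t)*cosh(t)/3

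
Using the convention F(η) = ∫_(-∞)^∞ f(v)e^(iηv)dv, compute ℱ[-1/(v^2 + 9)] -pi*exp(-3*Abs(η))/3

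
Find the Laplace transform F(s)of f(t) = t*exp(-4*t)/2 1/(2*(s + 4)^2)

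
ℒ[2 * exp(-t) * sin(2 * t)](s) 4/((s + 1)^2 + 4)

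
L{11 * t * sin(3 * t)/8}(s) 33 * s/(4 * (s^2 + 9)^2)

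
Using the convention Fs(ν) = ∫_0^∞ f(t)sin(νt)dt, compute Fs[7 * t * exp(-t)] 14 * ν/(ν^2 + 1)^2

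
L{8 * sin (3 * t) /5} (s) 24/ (5 * (s^2 + 9) ) 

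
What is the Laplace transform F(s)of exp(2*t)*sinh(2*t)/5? 2/(5*s*(s - 4))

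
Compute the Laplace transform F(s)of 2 2/s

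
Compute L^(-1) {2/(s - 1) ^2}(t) 2*t*exp(t) 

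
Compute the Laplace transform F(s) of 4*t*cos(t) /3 4*(s^2 - 1) /(3*(s^2 + 1) ^2) 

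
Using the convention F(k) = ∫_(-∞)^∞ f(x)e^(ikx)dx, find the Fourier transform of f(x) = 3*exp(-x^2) 3*sqrt(pi)*exp(-k^2/4)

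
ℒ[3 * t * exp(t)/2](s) 3/(2 * (s - 1)^2)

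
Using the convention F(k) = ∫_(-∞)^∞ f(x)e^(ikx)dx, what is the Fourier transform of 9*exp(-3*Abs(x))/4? 27/(2*(k^2+9))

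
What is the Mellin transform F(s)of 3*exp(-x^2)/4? 3*gamma(s/2)/8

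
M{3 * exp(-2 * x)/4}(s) 3 * gamma(s)/(4 * 2^s)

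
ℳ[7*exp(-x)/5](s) 7*gamma(s)/5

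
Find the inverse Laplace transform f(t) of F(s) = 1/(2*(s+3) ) exp(-3*t) /2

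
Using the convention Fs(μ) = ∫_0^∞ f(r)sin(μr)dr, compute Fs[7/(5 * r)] 7 * pi/10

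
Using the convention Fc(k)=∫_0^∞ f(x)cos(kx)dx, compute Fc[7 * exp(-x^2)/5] 7 * sqrt(pi) * exp(-k^2/4)/10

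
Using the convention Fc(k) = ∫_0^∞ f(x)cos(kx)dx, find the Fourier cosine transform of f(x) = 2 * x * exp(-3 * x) 2 * (9 - k^2)/(k^2 + 9)^2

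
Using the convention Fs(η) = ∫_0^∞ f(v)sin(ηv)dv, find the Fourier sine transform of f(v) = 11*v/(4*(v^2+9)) 11*pi*exp(-3*η)/8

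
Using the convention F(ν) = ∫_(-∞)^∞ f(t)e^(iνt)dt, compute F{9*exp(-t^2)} 9*sqrt(pi)*exp(-ν^2/4)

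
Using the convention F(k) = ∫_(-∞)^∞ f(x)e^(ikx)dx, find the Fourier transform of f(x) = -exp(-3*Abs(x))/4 -3/(2*k^2+18)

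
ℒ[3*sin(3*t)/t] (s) 3*atan(3/s)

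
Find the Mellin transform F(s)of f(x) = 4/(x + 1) 4 * pi * csc(pi * s)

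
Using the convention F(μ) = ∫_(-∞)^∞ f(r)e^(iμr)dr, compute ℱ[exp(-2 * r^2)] sqrt(2) * sqrt(pi) * exp(-μ^2/8)/2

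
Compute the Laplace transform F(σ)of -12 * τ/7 -12/(7 * σ^2)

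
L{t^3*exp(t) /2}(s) 3/(s - 1) ^4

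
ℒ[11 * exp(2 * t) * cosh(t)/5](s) 11 * (s - 2)/(5 * ((s - 2)^2 - 1))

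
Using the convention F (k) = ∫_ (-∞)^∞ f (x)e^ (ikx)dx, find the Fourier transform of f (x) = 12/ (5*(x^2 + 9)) 4*pi*exp (-3*Abs (k))/5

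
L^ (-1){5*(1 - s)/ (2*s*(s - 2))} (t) -5*exp (t)*cosh (t)/2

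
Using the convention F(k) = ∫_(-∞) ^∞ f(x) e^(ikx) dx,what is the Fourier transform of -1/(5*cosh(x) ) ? -pi/(5*cosh(pi*k/2) ) 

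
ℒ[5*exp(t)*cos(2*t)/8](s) 5*(s - 1)/(8*((s - 1)^2 + 4))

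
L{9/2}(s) 9/(2*s)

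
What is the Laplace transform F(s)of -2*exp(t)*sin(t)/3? -2/(3*(s - 1)^2 + 3)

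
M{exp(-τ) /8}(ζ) gamma(ζ) /8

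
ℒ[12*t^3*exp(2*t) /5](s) 72/(5*(s - 2) ^4) 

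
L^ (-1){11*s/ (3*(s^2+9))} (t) 11*cos (3*t)/3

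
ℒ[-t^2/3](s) -2/(3*s^3)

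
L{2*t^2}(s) 4/s^3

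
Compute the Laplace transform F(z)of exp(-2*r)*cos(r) (z + 2)/((z + 2)^2 + 1)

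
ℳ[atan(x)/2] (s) -pi*sec(pi*s/2)/(4*s)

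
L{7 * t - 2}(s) 7/s^2 - 2/s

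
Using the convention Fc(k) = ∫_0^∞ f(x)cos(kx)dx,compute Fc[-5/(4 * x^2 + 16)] -5 * pi * exp(-2 * k)/16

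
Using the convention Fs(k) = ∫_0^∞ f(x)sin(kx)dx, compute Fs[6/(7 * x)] 3 * pi/7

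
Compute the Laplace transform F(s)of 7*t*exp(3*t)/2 7/(2*(s - 3)^2)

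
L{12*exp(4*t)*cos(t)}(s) 12*(s - 4)/((s - 4)^2+1)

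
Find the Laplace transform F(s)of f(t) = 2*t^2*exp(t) 4/(s - 1)^3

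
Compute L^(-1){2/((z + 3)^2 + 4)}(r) exp(-3 * r) * sin(2 * r)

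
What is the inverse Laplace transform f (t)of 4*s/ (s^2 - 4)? 4*cosh (2*t)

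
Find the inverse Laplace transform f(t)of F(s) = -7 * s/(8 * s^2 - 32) -7 * cosh(2 * t)/8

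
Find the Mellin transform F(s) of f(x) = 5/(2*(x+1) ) 5*pi*csc(pi*s) /2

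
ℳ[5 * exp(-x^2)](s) 5 * gamma(s/2)/2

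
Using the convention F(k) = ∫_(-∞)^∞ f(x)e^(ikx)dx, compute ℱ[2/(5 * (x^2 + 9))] 2 * pi * exp(-3 * Abs(k))/15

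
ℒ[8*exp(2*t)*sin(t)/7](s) 8/(7*((s - 2)^2 + 1))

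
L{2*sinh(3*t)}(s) 6/(s^2 - 9)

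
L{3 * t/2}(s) 3/(2 * s^2)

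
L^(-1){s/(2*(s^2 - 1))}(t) cosh(t)/2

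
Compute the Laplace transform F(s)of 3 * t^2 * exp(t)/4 3/(2 * (s - 1)^3)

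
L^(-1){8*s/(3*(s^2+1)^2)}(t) 4*t*sin(t)/3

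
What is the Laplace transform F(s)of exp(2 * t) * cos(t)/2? (s - 2)/(2 * ((s - 2)^2 + 1))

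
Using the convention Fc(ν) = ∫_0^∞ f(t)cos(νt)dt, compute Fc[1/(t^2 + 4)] pi * exp(-2 * ν)/4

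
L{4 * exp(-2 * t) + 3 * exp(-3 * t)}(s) 3/(s + 3) + 4/(s + 2)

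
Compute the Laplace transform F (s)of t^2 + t 2/s^3 + s^ (-2)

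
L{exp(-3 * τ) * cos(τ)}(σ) (σ + 3)/((σ + 3)^2 + 1)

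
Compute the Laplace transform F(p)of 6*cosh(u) 6*p/(p^2 - 1)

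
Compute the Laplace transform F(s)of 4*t 4/s^2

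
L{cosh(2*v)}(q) q/(q^2 - 4)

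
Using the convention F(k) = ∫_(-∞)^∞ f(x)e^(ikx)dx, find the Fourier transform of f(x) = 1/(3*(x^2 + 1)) pi*exp(-Abs(k))/3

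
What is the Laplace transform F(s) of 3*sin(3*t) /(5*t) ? 3*atan(3/s) /5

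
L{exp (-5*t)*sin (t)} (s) 1/ ( (s + 5)^2 + 1)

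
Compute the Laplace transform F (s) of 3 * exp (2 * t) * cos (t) 3 * (s - 2) / ( (s - 2) ^2+1) 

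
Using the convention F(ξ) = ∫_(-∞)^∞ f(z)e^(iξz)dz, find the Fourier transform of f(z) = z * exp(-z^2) I * sqrt(pi) * ξ * exp(-ξ^2/4)/2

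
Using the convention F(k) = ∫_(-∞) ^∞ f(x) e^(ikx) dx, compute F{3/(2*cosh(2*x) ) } 3*pi/(4*cosh(pi*k/4) ) 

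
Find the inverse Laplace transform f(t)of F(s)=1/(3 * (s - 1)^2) t * exp(t)/3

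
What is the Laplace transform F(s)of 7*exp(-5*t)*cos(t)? 7*(s+5)/((s+5)^2+1)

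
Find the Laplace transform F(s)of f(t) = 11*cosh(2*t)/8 11*s/(8*(s^2 - 4))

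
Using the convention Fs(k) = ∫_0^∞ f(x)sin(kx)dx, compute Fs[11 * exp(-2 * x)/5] 11 * k/(5 * (k^2 + 4))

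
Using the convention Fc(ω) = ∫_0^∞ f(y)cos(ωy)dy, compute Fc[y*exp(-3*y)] (9 - ω^2)/(ω^2+9)^2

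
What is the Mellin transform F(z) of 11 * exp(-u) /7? 11 * gamma(z) /7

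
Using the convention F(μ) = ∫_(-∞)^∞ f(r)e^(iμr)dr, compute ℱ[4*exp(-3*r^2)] 4*sqrt(3)*sqrt(pi)*exp(-μ^2/12)/3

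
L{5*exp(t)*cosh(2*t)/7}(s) 5*(s - 1)/(7*((s - 1)^2 - 4))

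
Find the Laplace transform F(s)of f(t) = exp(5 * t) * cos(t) (s - 5)/((s - 5)^2+1)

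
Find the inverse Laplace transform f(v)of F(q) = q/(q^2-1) cosh(v)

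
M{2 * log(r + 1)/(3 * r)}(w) -2 * pi * csc(pi * w)/(3 * w - 3)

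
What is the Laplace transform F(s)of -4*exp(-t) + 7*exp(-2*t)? 7/(s + 2) - 4/(s + 1)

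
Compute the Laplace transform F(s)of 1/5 1/(5 * s)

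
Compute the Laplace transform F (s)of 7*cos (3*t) 7*s/ (s^2 + 9)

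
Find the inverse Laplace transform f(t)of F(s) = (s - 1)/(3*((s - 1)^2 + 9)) exp(t)*cos(3*t)/3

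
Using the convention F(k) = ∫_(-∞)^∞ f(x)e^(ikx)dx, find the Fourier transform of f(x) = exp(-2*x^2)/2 sqrt(2)*sqrt(pi)*exp(-k^2/8)/4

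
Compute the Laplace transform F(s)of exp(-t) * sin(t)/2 1/(2 * ((s+1)^2+1))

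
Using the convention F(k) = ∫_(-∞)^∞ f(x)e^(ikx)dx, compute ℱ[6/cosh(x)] 6 * pi/cosh(pi * k/2)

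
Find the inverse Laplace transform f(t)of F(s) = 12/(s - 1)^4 2*t^3*exp(t)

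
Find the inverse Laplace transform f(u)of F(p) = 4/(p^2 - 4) 2 * sinh(2 * u)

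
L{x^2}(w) 2/w^3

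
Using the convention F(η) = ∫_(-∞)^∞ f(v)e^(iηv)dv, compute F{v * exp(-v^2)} I * sqrt(pi) * η * exp(-η^2/4)/2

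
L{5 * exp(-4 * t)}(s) 5/(s+4)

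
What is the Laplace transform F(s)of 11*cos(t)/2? 11*s/(2*(s^2 + 1))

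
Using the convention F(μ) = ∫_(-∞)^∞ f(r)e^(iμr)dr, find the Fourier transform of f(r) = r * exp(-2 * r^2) sqrt(2) * I * sqrt(pi) * μ * exp(-μ^2/8)/8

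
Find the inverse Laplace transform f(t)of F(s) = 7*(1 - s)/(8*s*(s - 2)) -7*exp(t)*cosh(t)/8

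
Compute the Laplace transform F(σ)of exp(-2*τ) 1/(σ + 2)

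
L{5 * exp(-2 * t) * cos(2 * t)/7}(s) 5 * (s + 2)/(7 * ((s + 2)^2 + 4))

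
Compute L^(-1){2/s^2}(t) 2 * t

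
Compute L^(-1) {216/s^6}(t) 9 * t^5/5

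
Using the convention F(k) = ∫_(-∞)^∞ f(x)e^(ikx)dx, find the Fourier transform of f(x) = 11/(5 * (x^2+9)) 11 * pi * exp(-3 * Abs(k))/15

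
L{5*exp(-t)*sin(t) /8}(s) 5/(8*((s + 1) ^2 + 1) ) 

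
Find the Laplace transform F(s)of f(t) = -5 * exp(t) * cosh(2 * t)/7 5 * (1 - s)/(7 * ((s - 1)^2 - 4))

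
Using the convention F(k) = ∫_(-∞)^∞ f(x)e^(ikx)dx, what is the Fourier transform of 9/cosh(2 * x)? 9 * pi/(2 * cosh(pi * k/4))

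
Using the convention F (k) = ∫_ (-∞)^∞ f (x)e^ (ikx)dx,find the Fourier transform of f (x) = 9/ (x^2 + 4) 9*pi*exp (-2*Abs (k))/2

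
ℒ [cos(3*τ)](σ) σ/(σ^2 + 9)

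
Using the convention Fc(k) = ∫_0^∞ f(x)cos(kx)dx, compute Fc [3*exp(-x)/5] 3/(5*(k^2 + 1))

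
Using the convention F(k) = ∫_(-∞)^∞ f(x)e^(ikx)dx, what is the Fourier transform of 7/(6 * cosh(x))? 7 * pi/(6 * cosh(pi * k/2))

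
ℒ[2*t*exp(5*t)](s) 2/(s - 5)^2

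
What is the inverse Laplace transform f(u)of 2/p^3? u^2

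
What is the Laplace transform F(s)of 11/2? 11/(2*s)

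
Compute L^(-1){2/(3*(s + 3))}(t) 2*exp(-3*t)/3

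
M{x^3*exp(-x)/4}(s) gamma(s + 3)/4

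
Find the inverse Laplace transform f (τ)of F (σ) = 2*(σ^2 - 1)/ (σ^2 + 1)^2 2*τ*cos (τ)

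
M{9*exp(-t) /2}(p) 9*gamma(p) /2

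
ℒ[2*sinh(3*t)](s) 6/(s^2 - 9)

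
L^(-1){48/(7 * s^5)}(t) 2 * t^4/7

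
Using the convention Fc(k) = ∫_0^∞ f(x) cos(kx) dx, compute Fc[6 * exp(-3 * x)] 18/(k^2+9) 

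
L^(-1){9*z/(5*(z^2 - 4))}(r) 9*cosh(2*r)/5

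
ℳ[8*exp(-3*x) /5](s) 8*gamma(s) /(5*3^s) 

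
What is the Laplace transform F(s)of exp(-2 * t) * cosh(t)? (s + 2)/((s + 2)^2 - 1)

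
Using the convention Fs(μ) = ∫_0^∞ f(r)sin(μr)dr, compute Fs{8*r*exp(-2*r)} 32*μ/(μ^2 + 4)^2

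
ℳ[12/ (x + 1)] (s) 12*pi*csc (pi*s)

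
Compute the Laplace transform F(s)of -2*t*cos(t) 2*(1 - s^2)/(s^2+1)^2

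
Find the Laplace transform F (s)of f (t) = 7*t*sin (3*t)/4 21*s/ (2*(s^2+9)^2)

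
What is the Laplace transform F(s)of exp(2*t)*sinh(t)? 1/((s - 2)^2-1)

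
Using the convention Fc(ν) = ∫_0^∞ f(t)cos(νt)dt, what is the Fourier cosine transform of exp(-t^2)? sqrt(pi)*exp(-ν^2/4)/2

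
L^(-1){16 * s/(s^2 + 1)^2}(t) 8 * t * sin(t)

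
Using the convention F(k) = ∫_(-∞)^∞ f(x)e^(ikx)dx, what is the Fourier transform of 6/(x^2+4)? 3*pi*exp(-2*Abs(k))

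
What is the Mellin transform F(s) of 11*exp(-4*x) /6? 11*gamma(s) /(6*2^(2*s) ) 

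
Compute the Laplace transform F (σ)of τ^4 24/σ^5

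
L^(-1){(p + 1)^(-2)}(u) u*exp(-u)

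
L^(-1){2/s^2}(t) 2*t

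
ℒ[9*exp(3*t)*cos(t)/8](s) 9*(s - 3)/(8*((s - 3)^2 + 1))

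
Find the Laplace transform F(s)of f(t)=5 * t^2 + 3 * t 3/s^2 + 10/s^3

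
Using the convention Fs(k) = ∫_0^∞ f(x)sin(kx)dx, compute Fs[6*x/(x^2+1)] 3*pi*exp(-k)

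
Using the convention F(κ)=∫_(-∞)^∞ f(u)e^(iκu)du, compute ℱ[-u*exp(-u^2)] -I*sqrt(pi)*κ*exp(-κ^2/4)/2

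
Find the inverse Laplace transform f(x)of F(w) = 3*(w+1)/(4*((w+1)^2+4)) 3*exp(-x)*cos(2*x)/4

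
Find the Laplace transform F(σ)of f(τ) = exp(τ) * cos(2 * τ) (σ - 1)/((σ - 1)^2 + 4)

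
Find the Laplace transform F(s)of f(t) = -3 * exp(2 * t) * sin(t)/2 -3/(2 * (s - 2)^2 + 2)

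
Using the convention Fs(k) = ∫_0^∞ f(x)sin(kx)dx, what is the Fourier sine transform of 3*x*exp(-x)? 6*k/(k^2 + 1)^2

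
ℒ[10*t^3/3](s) 20/s^4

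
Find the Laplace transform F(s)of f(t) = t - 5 s^(-2) - 5/s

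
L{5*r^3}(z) 30/z^4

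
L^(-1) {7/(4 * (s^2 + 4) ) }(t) 7 * sin(2 * t) /8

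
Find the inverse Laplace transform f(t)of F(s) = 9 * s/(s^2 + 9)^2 3 * t * sin(3 * t)/2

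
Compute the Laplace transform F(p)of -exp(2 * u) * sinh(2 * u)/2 -1/(p * (p - 4))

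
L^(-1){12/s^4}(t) 2 * t^3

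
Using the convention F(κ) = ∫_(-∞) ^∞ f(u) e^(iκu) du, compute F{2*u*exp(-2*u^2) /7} sqrt(2)*I*sqrt(pi)*κ*exp(-κ^2/8) /28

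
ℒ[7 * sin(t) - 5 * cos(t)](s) 7/(s^2 + 1) - 5 * s/(s^2 + 1)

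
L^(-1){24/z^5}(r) r^4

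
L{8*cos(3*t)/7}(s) 8*s/(7*(s^2 + 9))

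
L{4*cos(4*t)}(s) 4*s/(s^2 + 16)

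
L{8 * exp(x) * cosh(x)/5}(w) 8 * (w - 1)/(5 * w * (w - 2))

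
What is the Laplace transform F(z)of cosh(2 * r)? z/(z^2 - 4)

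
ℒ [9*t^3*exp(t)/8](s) 27/(4*(s - 1)^4)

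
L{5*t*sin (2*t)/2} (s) 10*s/ (s^2 + 4)^2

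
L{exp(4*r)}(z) 1/(z - 4)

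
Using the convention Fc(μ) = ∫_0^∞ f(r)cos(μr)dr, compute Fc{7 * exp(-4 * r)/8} 7/(2 * (μ^2 + 16))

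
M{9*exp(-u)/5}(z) 9*gamma(z)/5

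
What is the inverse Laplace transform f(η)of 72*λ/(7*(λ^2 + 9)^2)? 12*η*sin(3*η)/7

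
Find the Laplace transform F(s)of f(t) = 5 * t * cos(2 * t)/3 5 * (s^2 - 4)/(3 * (s^2 + 4)^2)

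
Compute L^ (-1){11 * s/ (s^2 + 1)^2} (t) 11 * t * sin (t)/2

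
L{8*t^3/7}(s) 48/(7*s^4)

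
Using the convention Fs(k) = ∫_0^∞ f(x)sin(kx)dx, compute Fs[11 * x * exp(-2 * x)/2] 22 * k/(k^2 + 4)^2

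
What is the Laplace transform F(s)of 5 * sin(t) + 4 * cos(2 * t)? 5/(s^2 + 1) + 4 * s/(s^2 + 4)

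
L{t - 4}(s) s^(-2) - 4/s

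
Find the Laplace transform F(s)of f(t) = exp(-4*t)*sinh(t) 1/((s + 4)^2 - 1)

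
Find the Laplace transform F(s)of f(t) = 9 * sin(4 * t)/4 9/(s^2 + 16)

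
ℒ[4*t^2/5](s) 8/(5*s^3) 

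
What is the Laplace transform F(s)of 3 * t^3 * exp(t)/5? 18/(5 * (s - 1)^4)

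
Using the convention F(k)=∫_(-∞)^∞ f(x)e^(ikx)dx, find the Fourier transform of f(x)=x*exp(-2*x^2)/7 sqrt(2)*I*sqrt(pi)*k*exp(-k^2/8)/56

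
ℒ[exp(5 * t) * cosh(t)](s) (s - 5)/((s - 5)^2 - 1)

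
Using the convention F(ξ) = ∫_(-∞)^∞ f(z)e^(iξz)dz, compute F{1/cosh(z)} pi/cosh(pi*ξ/2)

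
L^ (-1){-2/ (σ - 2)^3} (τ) -τ^2 * exp (2 * τ)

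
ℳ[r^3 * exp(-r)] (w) gamma(w + 3)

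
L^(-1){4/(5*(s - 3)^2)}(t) 4*t*exp(3*t)/5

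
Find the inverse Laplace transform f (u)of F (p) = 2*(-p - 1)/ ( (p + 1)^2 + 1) -2*exp (-u)*cos (u)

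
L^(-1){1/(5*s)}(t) 1/5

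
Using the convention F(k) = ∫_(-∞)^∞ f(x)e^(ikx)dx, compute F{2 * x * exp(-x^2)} I * sqrt(pi) * k * exp(-k^2/4)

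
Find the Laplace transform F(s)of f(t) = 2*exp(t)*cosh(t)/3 2*(s - 1)/(3*s*(s - 2))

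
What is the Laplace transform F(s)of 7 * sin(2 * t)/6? 7/(3 * (s^2+4))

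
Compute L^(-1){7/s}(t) 7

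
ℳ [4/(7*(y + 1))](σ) 4*pi*csc(pi*σ)/7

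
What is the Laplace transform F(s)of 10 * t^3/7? 60/(7 * s^4)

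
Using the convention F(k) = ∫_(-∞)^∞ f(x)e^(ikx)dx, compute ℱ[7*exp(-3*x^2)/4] 7*sqrt(3)*sqrt(pi)*exp(-k^2/12)/12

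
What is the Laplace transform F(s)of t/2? 1/(2 * s^2)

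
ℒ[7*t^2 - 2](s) 14/s^3 - 2/s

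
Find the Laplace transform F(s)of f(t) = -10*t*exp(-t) -10/(s + 1)^2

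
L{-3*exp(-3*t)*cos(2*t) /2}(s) 3*(-s - 3) /(2*((s + 3) ^2 + 4) ) 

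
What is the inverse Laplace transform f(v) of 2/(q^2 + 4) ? sin(2*v) 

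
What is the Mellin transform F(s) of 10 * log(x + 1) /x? -10 * pi * csc(pi * s) /(s - 1) 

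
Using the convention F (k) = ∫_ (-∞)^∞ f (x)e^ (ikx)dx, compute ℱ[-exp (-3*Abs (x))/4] -3/ (2*k^2 + 18)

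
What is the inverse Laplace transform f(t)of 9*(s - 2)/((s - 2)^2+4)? 9*exp(2*t)*cos(2*t)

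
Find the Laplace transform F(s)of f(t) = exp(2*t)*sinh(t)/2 1/(2*((s - 2)^2 - 1))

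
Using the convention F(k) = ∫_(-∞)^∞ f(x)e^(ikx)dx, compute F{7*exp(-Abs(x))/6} 7/(3*(k^2 + 1))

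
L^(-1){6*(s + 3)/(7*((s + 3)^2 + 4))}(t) 6*exp(-3*t)*cos(2*t)/7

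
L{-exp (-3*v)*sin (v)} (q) -1/ ( (q + 3)^2 + 1)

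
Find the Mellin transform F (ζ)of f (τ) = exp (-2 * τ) gamma (ζ)/2^ζ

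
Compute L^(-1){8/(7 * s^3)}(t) 4 * t^2/7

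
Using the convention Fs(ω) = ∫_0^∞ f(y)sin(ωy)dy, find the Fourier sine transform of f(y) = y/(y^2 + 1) pi*exp(-ω)/2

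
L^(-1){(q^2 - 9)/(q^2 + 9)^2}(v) v*cos(3*v)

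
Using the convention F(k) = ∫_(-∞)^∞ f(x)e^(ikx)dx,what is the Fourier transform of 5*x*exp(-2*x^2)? 5*sqrt(2)*I*sqrt(pi)*k*exp(-k^2/8)/8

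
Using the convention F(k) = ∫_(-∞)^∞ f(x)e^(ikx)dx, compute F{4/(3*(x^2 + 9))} 4*pi*exp(-3*Abs(k))/9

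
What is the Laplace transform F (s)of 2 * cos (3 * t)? 2 * s/ (s^2+9)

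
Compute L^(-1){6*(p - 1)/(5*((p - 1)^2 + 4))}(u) 6*exp(u)*cos(2*u)/5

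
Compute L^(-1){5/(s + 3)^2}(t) 5 * t * exp(-3 * t)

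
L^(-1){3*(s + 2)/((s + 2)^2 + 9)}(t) 3*exp(-2*t)*cos(3*t)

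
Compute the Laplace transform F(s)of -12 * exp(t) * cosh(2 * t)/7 12 * (1 - s)/(7 * ((s - 1)^2 - 4))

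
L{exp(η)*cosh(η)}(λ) (λ - 1)/(λ*(λ - 2))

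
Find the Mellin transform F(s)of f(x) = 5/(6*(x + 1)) 5*pi*csc(pi*s)/6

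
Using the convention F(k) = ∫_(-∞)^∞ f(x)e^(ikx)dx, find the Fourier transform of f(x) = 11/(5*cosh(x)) 11*pi/(5*cosh(pi*k/2))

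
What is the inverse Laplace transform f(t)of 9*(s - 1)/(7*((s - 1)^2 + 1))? 9*exp(t)*cos(t)/7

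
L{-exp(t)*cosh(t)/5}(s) (1 - s)/(5*s*(s - 2))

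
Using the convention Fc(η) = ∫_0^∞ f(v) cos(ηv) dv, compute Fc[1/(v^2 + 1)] pi*exp(-η) /2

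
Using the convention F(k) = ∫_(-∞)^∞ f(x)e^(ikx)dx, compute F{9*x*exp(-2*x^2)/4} 9*sqrt(2)*I*sqrt(pi)*k*exp(-k^2/8)/32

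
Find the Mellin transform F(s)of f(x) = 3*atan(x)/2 -3*pi*sec(pi*s/2)/(4*s)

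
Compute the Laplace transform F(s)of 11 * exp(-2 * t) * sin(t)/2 11/(2 * ((s + 2)^2 + 1))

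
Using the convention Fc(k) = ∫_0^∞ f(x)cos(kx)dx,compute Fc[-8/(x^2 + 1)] -4 * pi * exp(-k)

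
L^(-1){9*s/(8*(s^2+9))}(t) 9*cos(3*t)/8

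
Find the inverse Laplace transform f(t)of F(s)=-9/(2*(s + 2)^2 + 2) -9*exp(-2*t)*sin(t)/2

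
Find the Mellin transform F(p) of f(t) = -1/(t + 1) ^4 pi*(p - 3)*(p - 2)*(p - 1) /(6*sin(pi*p) ) 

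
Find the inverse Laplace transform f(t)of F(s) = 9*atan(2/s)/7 9*sin(2*t)/(7*t)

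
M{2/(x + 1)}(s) 2*pi*csc(pi*s)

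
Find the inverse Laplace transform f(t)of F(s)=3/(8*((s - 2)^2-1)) 3*exp(2*t)*sinh(t)/8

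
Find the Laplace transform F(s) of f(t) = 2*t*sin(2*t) 8*s/(s^2 + 4) ^2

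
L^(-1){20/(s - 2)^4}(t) 10 * t^3 * exp(2 * t)/3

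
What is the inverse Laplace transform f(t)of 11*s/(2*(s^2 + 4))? 11*cos(2*t)/2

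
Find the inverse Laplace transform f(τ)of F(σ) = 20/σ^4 10*τ^3/3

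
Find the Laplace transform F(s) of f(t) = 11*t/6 11/(6*s^2) 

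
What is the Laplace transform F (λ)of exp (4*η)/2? 1/ (2*(λ - 4))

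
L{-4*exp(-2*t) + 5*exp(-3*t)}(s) 5/(s + 3) - 4/(s + 2)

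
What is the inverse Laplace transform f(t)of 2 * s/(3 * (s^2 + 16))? 2 * cos(4 * t)/3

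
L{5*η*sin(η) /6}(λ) 5*λ/(3*(λ^2+1) ^2) 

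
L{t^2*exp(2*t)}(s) 2/(s - 2)^3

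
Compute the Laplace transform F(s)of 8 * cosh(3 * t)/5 8 * s/(5 * (s^2 - 9))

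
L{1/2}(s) 1/(2 * s)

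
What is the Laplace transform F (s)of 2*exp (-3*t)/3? 2/ (3*(s + 3))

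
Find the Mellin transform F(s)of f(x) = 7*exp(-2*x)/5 7*gamma(s)/(5*2^s)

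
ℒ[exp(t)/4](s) 1/(4*(s - 1))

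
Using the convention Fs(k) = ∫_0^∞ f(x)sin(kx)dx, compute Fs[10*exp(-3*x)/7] 10*k/(7*(k^2 + 9))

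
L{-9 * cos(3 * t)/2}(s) -9 * s/(2 * s^2 + 18)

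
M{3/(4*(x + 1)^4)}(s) gamma(s)*gamma(4 - s)/8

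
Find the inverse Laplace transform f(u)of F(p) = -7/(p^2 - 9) -7*sinh(3*u)/3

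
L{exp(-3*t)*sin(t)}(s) 1/((s + 3)^2 + 1)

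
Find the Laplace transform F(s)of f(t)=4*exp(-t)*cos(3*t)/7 4*(s + 1)/(7*((s + 1)^2 + 9))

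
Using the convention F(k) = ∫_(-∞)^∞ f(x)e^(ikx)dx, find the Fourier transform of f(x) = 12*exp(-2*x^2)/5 6*sqrt(2)*sqrt(pi)*exp(-k^2/8)/5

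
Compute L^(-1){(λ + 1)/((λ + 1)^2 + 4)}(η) exp(-η)*cos(2*η)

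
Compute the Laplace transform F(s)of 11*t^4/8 33/s^5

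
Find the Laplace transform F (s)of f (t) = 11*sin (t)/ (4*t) 11*atan (1/s)/4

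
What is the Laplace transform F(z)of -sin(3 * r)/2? -3/(2 * z^2 + 18)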